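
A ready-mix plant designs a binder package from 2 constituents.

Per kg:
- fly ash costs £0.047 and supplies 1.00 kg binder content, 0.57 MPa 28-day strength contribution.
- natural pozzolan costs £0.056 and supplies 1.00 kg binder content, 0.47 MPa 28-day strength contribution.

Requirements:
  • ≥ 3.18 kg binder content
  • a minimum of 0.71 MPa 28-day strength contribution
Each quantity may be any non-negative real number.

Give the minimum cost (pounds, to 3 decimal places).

Let x1 = kg of fly ash, x2 = kg of natural pozzolan.
Minimize 0.047x1 + 0.056x2 s.t.:
  1x1 + 1x2 ≥ 3.18   (binder content)
  0.57x1 + 0.47x2 ≥ 0.71   (28-day strength contribution)
  x1, x2 ≥ 0.
The cheapest feasible vertex uses only fly ash; natural pozzolan is not used. Binding constraint: binder content.
Optimal quantities: fly ash = 3.18 kg.
Hence cost = 0.047·3.18 = £0.14946.

£0.149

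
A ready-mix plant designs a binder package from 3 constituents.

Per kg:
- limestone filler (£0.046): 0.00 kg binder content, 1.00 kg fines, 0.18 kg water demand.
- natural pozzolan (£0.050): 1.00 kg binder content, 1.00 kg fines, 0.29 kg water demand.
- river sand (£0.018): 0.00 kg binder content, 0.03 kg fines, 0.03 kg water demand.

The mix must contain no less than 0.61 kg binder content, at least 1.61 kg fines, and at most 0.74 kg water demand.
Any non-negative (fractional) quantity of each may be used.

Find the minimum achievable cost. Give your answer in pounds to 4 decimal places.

£0.0765

This is a linear program. Let x1 = kg of limestone filler, x2 = kg of natural pozzolan, x3 = kg of river sand.
Minimize 0.046x1 + 0.05x2 + 0.018x3 s.t.:
  1x2 ≥ 0.61   (binder content)
  1x1 + 1x2 + 0.03x3 ≥ 1.61   (fines)
  0.18x1 + 0.29x2 + 0.03x3 ≤ 0.74   (water demand)
  x1, x2, x3 ≥ 0.
At the optimum only limestone filler, natural pozzolan are positive (river sand = 0). There the binder content and fines constraints are tight.
Solving gives x1 = 1, x2 = 0.61.
Objective = 0.046·1 + 0.05·0.61 = 0.076500.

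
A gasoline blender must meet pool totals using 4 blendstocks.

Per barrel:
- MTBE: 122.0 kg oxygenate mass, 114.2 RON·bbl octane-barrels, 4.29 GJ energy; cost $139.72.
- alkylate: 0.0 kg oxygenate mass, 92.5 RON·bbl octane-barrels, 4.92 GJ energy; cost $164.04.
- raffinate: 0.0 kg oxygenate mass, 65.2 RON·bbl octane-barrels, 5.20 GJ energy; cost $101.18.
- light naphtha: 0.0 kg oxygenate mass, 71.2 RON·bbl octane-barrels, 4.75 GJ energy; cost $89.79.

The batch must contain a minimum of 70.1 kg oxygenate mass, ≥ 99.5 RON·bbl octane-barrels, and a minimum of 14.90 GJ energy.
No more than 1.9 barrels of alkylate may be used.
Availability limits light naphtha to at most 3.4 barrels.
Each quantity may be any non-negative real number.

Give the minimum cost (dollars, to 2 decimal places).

$315.34

Treat it as an LP. Let x1 = barrels of MTBE, x2 = barrels of alkylate, x3 = barrels of raffinate, x4 = barrels of light naphtha.
Minimize 139.72x1 + 164.04x2 + 101.18x3 + 89.79x4 subject to:
  122x1 ≥ 70.1   (oxygenate mass)
  114.2x1 + 92.5x2 + 65.2x3 + 71.2x4 ≥ 99.5   (octane-barrels)
  4.29x1 + 4.92x2 + 5.2x3 + 4.75x4 ≥ 14.9   (energy)
  x2 ≤ 1.9
  x4 ≤ 3.4
  x1, x2, x3, x4 ≥ 0.
At the optimum only MTBE, light naphtha are positive (alkylate, raffinate = 0). Binding constraints: oxygenate mass and energy.
So MTBE = 0.57459 barrels, light naphtha = 2.6179 barrels.
Hence cost = 139.72·0.57459 + 89.79·2.6179 = $315.3430.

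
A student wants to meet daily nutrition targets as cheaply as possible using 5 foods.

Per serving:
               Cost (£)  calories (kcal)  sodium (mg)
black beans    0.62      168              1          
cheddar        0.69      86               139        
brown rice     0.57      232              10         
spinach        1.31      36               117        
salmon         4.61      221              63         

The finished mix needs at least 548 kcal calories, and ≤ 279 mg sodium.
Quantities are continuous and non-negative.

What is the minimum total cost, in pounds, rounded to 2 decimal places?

Set it up as a linear program. Let x1 = servings of black beans, x2 = servings of cheddar, x3 = servings of brown rice, x4 = servings of spinach, x5 = servings of salmon.
Minimize 0.62x1 + 0.69x2 + 0.57x3 + 1.31x4 + 4.61x5 with:
  168x1 + 86x2 + 232x3 + 36x4 + 221x5 ≥ 548   (calories)
  1x1 + 139x2 + 10x3 + 117x4 + 63x5 ≤ 279   (sodium)
  x1, x2, x3, x4, x5 ≥ 0.
The optimal basis is {brown rice}; black beans, cheddar, spinach, salmon drop out. There the calories constraint is tight.
That vertex is x3 = 2.362.
Hence cost = 0.57·2.362 = £1.3463.

£1.35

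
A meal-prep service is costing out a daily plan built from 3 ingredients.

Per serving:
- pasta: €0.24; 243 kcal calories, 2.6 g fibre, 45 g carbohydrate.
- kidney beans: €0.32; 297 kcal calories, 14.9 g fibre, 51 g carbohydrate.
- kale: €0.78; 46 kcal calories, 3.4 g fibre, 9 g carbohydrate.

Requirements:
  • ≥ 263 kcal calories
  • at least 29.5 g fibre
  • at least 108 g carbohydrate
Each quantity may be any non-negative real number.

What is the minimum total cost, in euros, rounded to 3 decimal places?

This is a linear program. Let x1 = servings of pasta, x2 = servings of kidney beans, x3 = servings of kale.
Minimize 0.24x1 + 0.32x2 + 0.78x3 subject to:
  243x1 + 297x2 + 46x3 ≥ 263   (calories)
  2.6x1 + 14.9x2 + 3.4x3 ≥ 29.5   (fibre)
  45x1 + 51x2 + 9x3 ≥ 108   (carbohydrate)
  x1, x2, x3 ≥ 0.
The minimum-cost mix takes nothing from kale — only pasta, kidney beans. There the fibre and carbohydrate constraints are tight.
So pasta = 0.1946 servings, kidney beans = 1.946 servings.
Total cost: 0.24·0.1946 + 0.32·1.946 = 0.66942.

€0.669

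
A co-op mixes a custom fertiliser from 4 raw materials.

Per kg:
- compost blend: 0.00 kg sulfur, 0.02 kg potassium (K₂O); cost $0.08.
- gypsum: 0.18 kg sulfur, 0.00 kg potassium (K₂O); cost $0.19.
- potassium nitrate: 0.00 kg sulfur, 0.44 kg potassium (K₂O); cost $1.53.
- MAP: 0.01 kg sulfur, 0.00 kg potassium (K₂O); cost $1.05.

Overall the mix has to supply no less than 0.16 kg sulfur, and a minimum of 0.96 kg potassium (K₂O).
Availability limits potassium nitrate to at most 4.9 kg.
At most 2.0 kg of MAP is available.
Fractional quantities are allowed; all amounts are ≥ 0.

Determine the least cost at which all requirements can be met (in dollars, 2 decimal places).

$3.51

Set it up as a linear program. Let x1 = kg of compost blend, x2 = kg of gypsum, x3 = kg of potassium nitrate, x4 = kg of MAP.
Minimise 0.08x1 + 0.19x2 + 1.53x3 + 1.05x4 s.t.:
  0.18x2 + 0.01x4 ≥ 0.16   (sulfur)
  0.02x1 + 0.44x3 ≥ 0.96   (potassium (K₂O))
  x3 ≤ 4.9
  x4 ≤ 2
  x1, x2, x3, x4 ≥ 0.
The cheapest feasible vertex uses only gypsum, potassium nitrate; compost blend, MAP are not used. Binding constraints: sulfur and potassium (K₂O).
So gypsum = 0.8889 kg, potassium nitrate = 2.182 kg.
Total cost: 0.19·0.8889 + 1.53·2.182 = 3.5074.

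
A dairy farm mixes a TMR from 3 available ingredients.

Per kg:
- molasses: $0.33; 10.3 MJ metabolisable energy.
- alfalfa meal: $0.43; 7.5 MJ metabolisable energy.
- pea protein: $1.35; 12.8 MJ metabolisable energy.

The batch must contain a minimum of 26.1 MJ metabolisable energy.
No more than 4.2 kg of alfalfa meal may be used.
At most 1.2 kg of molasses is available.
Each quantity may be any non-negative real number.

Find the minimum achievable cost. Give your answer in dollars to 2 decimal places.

Let x1 = kg of molasses, x2 = kg of alfalfa meal, x3 = kg of pea protein.
Minimize 0.33x1 + 0.43x2 + 1.35x3 with:
  10.3x1 + 7.5x2 + 12.8x3 ≥ 26.1   (metabolisable energy)
  x2 ≤ 4.2
  x1 ≤ 1.2
  x1, x2, x3 ≥ 0.
The optimal basis is {molasses, alfalfa meal}; pea protein drops out. There the metabolisable energy and the molasses cap constraints are tight.
Optimal quantities: molasses = 1.2 kg, alfalfa meal = 1.832 kg.
Objective = 0.33·1.2 + 0.43·1.832 = 1.1838.

$1.18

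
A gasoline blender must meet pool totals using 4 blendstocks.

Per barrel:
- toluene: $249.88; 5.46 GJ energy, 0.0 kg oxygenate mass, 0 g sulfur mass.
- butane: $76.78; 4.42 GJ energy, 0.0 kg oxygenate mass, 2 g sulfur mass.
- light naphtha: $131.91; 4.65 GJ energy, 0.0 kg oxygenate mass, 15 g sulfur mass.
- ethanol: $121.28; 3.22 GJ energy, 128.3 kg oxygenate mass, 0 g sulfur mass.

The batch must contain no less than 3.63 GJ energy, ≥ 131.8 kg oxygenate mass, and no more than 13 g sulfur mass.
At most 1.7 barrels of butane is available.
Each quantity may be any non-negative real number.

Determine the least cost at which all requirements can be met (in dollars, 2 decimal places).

Let x1 = barrels of toluene, x2 = barrels of butane, x3 = barrels of light naphtha, x4 = barrels of ethanol.
Minimize 249.88x1 + 76.78x2 + 131.91x3 + 121.28x4 s.t.:
  5.46x1 + 4.42x2 + 4.65x3 + 3.22x4 ≥ 3.63   (energy)
  128.3x4 ≥ 131.8   (oxygenate mass)
  2x2 + 15x3 ≤ 13   (sulfur mass)
  x2 ≤ 1.7
  x1, x2, x3, x4 ≥ 0.
The minimum-cost mix takes nothing from toluene, light naphtha — only butane, ethanol. Binding constraints: energy and oxygenate mass.
Solving gives x2 = 0.0728867, x4 = 1.02728.
Cost = 76.78·0.0728867 + 121.28·1.02728 = 130.1848.

$130.18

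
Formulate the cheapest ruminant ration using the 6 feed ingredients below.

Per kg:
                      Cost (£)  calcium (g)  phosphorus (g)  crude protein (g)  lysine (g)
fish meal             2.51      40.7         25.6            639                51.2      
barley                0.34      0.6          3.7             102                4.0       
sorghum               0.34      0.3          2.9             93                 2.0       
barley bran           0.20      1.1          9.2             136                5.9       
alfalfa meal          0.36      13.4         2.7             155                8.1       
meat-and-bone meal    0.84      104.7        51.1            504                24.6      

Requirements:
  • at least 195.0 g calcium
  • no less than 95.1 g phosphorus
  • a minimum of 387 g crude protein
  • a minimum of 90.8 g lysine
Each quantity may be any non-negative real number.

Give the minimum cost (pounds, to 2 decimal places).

This is a linear program. Let x1 = kg of fish meal, x2 = kg of barley, x3 = kg of sorghum, x4 = kg of barley bran, x5 = kg of alfalfa meal, x6 = kg of meat-and-bone meal.
Minimize 2.51x1 + 0.34x2 + 0.34x3 + 0.2x4 + 0.36x5 + 0.84x6 s.t.:
  40.7x1 + 0.6x2 + 0.3x3 + 1.1x4 + 13.4x5 + 104.7x6 ≥ 195   (calcium)
  25.6x1 + 3.7x2 + 2.9x3 + 9.2x4 + 2.7x5 + 51.1x6 ≥ 95.1   (phosphorus)
  639x1 + 102x2 + 93x3 + 136x4 + 155x5 + 504x6 ≥ 387   (crude protein)
  51.2x1 + 4x2 + 2x3 + 5.9x4 + 8.1x5 + 24.6x6 ≥ 90.8   (lysine)
  x1, x2, x3, x4, x5, x6 ≥ 0.
At the optimum only barley bran, meat-and-bone meal are positive (fish meal, barley, sorghum, alfalfa meal = 0). There the calcium and lysine constraints are tight.
Optimal quantities: barley bran = 7.974 kg, meat-and-bone meal = 1.779 kg.
Cost = 0.2·7.974 + 0.84·1.779 = 3.0892.

£3.09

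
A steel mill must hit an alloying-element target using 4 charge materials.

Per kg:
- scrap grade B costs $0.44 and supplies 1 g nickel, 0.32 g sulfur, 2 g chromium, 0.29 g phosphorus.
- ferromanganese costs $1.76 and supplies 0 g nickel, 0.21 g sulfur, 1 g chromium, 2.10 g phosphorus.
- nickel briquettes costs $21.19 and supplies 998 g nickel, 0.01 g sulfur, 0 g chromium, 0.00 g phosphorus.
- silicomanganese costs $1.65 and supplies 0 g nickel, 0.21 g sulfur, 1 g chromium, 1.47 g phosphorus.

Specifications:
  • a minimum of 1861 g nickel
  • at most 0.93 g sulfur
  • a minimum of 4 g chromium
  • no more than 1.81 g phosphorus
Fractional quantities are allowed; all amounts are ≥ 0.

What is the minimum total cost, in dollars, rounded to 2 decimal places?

Let x1 = kg of scrap grade B, x2 = kg of ferromanganese, x3 = kg of nickel briquettes, x4 = kg of silicomanganese.
Minimise 0.44x1 + 1.76x2 + 21.19x3 + 1.65x4 subject to:
  1x1 + 998x3 ≥ 1861   (nickel)
  0.32x1 + 0.21x2 + 0.01x3 + 0.21x4 ≤ 0.93   (sulfur)
  2x1 + 1x2 + 1x4 ≥ 4   (chromium)
  0.29x1 + 2.1x2 + 1.47x4 ≤ 1.81   (phosphorus)
  x1, x2, x3, x4 ≥ 0.
The optimal basis is {scrap grade B, nickel briquettes}; ferromanganese, silicomanganese drop out. Binding constraints: nickel and chromium.
Solving gives x1 = 2, x3 = 1.8627.
Objective = 0.44·2 + 21.19·1.8627 = 40.3506.

$40.35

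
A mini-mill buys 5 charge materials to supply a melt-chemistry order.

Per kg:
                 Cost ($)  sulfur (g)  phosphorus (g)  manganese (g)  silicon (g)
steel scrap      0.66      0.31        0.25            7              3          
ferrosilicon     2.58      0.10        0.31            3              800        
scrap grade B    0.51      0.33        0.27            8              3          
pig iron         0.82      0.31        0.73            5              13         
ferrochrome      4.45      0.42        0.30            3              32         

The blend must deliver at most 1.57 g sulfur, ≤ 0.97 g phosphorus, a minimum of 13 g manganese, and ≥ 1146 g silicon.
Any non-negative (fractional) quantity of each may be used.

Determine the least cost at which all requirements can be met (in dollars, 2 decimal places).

This is a linear program. Let x1 = kg of steel scrap, x2 = kg of ferrosilicon, x3 = kg of scrap grade B, x4 = kg of pig iron, x5 = kg of ferrochrome.
Minimise 0.66x1 + 2.58x2 + 0.51x3 + 0.82x4 + 4.45x5 s.t.:
  0.31x1 + 0.1x2 + 0.33x3 + 0.31x4 + 0.42x5 ≤ 1.57   (sulfur)
  0.25x1 + 0.31x2 + 0.27x3 + 0.73x4 + 0.3x5 ≤ 0.97   (phosphorus)
  7x1 + 3x2 + 8x3 + 5x4 + 3x5 ≥ 13   (manganese)
  3x1 + 800x2 + 3x3 + 13x4 + 32x5 ≥ 1146   (silicon)
  x1, x2, x3, x4, x5 ≥ 0.
At the optimum only ferrosilicon, scrap grade B are positive (steel scrap, pig iron, ferrochrome = 0). The manganese and silicon requirements are met with equality.
That vertex is x2 = 1.428, x3 = 1.089.
Total cost: 2.58·1.428 + 0.51·1.089 = 4.2396.

$4.24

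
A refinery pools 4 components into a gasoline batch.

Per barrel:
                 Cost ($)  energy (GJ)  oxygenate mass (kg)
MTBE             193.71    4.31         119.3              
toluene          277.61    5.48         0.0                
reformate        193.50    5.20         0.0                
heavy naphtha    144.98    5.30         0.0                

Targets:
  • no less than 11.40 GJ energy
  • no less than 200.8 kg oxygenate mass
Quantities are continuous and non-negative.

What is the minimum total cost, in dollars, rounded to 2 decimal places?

$439.45

Let x1 = barrels of MTBE, x2 = barrels of toluene, x3 = barrels of reformate, x4 = barrels of heavy naphtha.
Minimise 193.71x1 + 277.61x2 + 193.5x3 + 144.98x4 with:
  4.31x1 + 5.48x2 + 5.2x3 + 5.3x4 ≥ 11.4   (energy)
  119.3x1 ≥ 200.8   (oxygenate mass)
  x1, x2, x3, x4 ≥ 0.
At the optimum only MTBE, heavy naphtha are positive (toluene, reformate = 0). The energy and oxygenate mass requirements are met with equality.
So MTBE = 1.6832 barrels, heavy naphtha = 0.78219 barrels.
Objective = 193.71·1.6832 + 144.98·0.78219 = 439.4546.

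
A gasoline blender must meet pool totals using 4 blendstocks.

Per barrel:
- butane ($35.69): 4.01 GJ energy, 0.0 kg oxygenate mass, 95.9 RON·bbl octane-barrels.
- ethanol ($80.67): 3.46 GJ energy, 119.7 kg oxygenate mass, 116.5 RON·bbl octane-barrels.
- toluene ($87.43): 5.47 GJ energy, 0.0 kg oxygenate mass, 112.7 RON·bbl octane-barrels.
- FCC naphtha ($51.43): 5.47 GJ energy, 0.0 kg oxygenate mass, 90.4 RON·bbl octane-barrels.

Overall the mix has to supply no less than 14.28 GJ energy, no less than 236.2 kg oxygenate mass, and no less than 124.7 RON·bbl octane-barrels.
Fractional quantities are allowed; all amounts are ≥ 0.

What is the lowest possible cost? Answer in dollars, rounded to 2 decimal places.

$225.51

Let x1 = barrels of butane, x2 = barrels of ethanol, x3 = barrels of toluene, x4 = barrels of FCC naphtha.
Minimise 35.69x1 + 80.67x2 + 87.43x3 + 51.43x4 subject to:
  4.01x1 + 3.46x2 + 5.47x3 + 5.47x4 ≥ 14.28   (energy)
  119.7x2 ≥ 236.2   (oxygenate mass)
  95.9x1 + 116.5x2 + 112.7x3 + 90.4x4 ≥ 124.7   (octane-barrels)
  x1, x2, x3, x4 ≥ 0.
At the optimum only butane, ethanol are positive (toluene, FCC naphtha = 0). The energy and oxygenate mass requirements are met with equality.
Optimal quantities: butane = 1.85848 barrels, ethanol = 1.97327 barrels.
Cost = 35.69·1.85848 + 80.67·1.97327 = 225.5128.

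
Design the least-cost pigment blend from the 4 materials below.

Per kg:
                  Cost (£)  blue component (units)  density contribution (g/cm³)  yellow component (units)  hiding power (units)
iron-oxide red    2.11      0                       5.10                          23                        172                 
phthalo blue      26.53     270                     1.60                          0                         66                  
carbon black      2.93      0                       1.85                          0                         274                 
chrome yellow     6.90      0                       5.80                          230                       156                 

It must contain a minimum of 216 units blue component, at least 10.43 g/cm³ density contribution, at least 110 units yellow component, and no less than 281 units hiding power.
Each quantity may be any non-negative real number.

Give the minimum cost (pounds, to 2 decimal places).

£26.53

Let x1 = kg of iron-oxide red, x2 = kg of phthalo blue, x3 = kg of carbon black, x4 = kg of chrome yellow.
min 2.11x1 + 26.53x2 + 2.93x3 + 6.9x4 s.t.:
  270x2 ≥ 216   (blue component)
  5.1x1 + 1.6x2 + 1.85x3 + 5.8x4 ≥ 10.43   (density contribution)
  23x1 + 230x4 ≥ 110   (yellow component)
  172x1 + 66x2 + 274x3 + 156x4 ≥ 281   (hiding power)
  x1, x2, x3, x4 ≥ 0.
The minimum-cost mix takes nothing from carbon black — only iron-oxide red, phthalo blue, chrome yellow. Binding constraints: blue component, density contribution, yellow component.
Solving gives x1 = 1.411, x2 = 0.8, x4 = 0.3372.
Hence cost = 2.11·1.411 + 26.53·0.8 + 6.9·0.3372 = £26.5279.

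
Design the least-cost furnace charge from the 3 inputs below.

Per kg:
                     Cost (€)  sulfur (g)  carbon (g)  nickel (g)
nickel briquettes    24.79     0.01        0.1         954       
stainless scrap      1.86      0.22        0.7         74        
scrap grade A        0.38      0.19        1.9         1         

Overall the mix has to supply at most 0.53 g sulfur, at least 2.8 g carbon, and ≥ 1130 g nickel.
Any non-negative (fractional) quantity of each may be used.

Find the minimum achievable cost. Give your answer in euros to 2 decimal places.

Let x1 = kg of nickel briquettes, x2 = kg of stainless scrap, x3 = kg of scrap grade A.
Minimise 24.79x1 + 1.86x2 + 0.38x3 s.t.:
  0.01x1 + 0.22x2 + 0.19x3 ≤ 0.53   (sulfur)
  0.1x1 + 0.7x2 + 1.9x3 ≥ 2.8   (carbon)
  954x1 + 74x2 + 1x3 ≥ 1130   (nickel)
  x1, x2, x3 ≥ 0.
All 3 inputs are positive at the optimum. Binding constraints: sulfur, carbon, nickel.
That vertex is x1 = 1.0544, x2 = 1.6667, x3 = 0.80416.
Objective = 24.79·1.0544 + 1.86·1.6667 + 0.38·0.80416 = 29.5442.

€29.54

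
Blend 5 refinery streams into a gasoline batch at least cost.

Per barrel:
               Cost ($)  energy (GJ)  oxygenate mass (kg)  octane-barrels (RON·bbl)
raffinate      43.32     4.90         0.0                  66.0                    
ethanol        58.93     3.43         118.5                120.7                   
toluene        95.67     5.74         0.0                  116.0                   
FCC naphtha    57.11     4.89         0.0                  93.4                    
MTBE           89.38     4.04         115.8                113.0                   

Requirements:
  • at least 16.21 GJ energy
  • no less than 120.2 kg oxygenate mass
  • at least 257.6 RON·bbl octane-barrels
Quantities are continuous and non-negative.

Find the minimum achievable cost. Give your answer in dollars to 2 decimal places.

This is a linear program. Let x1 = barrels of raffinate, x2 = barrels of ethanol, x3 = barrels of toluene, x4 = barrels of FCC naphtha, x5 = barrels of MTBE.
min 43.32x1 + 58.93x2 + 95.67x3 + 57.11x4 + 89.38x5 s.t.:
  4.9x1 + 3.43x2 + 5.74x3 + 4.89x4 + 4.04x5 ≥ 16.21   (energy)
  118.5x2 + 115.8x5 ≥ 120.2   (oxygenate mass)
  66x1 + 120.7x2 + 116x3 + 93.4x4 + 113x5 ≥ 257.6   (octane-barrels)
  x1, x2, x3, x4, x5 ≥ 0.
At the optimum only raffinate, ethanol are positive (toluene, FCC naphtha, MTBE = 0). There the energy and oxygenate mass constraints are tight.
So raffinate = 2.59812 barrels, ethanol = 1.01435 barrels.
Hence cost = 43.32·2.59812 + 58.93·1.01435 = $172.3262.

$172.33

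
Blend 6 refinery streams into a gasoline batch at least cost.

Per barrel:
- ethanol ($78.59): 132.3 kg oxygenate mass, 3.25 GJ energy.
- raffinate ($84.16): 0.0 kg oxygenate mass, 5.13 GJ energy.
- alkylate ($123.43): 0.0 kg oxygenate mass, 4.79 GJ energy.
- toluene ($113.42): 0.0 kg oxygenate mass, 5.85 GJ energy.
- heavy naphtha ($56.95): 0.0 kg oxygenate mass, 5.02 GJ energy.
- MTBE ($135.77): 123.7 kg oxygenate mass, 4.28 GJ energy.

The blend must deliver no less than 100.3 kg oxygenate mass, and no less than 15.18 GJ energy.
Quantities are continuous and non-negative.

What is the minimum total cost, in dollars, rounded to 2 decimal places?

This is a linear program. Let x1 = barrels of ethanol, x2 = barrels of raffinate, x3 = barrels of alkylate, x4 = barrels of toluene, x5 = barrels of heavy naphtha, x6 = barrels of MTBE.
Minimise 78.59x1 + 84.16x2 + 123.43x3 + 113.42x4 + 56.95x5 + 135.77x6 subject to:
  132.3x1 + 123.7x6 ≥ 100.3   (oxygenate mass)
  3.25x1 + 5.13x2 + 4.79x3 + 5.85x4 + 5.02x5 + 4.28x6 ≥ 15.18   (energy)
  x1, x2, x3, x4, x5, x6 ≥ 0.
The cheapest feasible vertex uses only ethanol, heavy naphtha; raffinate, alkylate, toluene, MTBE are not used. Binding constraints: oxygenate mass and energy.
Optimal quantities: ethanol = 0.75813 barrels, heavy naphtha = 2.5331 barrels.
Hence cost = 78.59·0.75813 + 56.95·2.5331 = $203.8415.

$203.84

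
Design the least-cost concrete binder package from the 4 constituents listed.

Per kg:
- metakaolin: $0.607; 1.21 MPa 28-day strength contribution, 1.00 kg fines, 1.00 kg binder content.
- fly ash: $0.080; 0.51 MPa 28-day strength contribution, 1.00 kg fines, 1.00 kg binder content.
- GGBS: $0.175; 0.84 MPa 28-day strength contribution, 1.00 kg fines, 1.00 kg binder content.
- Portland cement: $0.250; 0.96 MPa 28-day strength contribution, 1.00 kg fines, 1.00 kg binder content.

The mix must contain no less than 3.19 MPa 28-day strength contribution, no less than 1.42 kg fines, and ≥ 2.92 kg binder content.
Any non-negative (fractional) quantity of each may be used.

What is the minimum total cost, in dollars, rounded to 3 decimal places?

$0.500

Set it up as a linear program. Let x1 = kg of metakaolin, x2 = kg of fly ash, x3 = kg of GGBS, x4 = kg of Portland cement.
Minimise 0.607x1 + 0.08x2 + 0.175x3 + 0.25x4 s.t.:
  1.21x1 + 0.51x2 + 0.84x3 + 0.96x4 ≥ 3.19   (28-day strength contribution)
  1x1 + 1x2 + 1x3 + 1x4 ≥ 1.42   (fines)
  1x1 + 1x2 + 1x3 + 1x4 ≥ 2.92   (binder content)
  x1, x2, x3, x4 ≥ 0.
At the optimum only fly ash is positive (metakaolin, GGBS, Portland cement = 0). Binding constraint: 28-day strength contribution.
Solving gives x2 = 6.255.
Cost = 0.08·6.255 = 0.50040.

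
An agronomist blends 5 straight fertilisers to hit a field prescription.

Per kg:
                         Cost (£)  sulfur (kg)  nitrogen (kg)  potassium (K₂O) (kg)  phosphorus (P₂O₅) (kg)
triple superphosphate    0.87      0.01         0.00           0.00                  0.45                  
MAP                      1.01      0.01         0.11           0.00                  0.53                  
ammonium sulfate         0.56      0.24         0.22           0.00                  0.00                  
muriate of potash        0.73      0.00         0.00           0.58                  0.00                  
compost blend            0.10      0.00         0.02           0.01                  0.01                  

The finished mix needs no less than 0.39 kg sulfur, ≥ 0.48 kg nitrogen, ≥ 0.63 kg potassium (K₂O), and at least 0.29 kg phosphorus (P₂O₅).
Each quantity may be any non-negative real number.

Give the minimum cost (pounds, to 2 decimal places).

Let x1 = kg of triple superphosphate, x2 = kg of MAP, x3 = kg of ammonium sulfate, x4 = kg of muriate of potash, x5 = kg of compost blend.
Minimize 0.87x1 + 1.01x2 + 0.56x3 + 0.73x4 + 0.1x5 with:
  0.01x1 + 0.01x2 + 0.24x3 ≥ 0.39   (sulfur)
  0.11x2 + 0.22x3 + 0.02x5 ≥ 0.48   (nitrogen)
  0.58x4 + 0.01x5 ≥ 0.63   (potassium (K₂O))
  0.45x1 + 0.53x2 + 0.01x5 ≥ 0.29   (phosphorus (P₂O₅))
  x1, x2, x3, x4, x5 ≥ 0.
The minimum-cost mix takes nothing from triple superphosphate, compost blend — only MAP, ammonium sulfate, muriate of potash. There the nitrogen, potassium (K₂O), phosphorus (P₂O₅) constraints are tight.
So MAP = 0.5472 kg, ammonium sulfate = 1.908 kg, muriate of potash = 1.086 kg.
Objective = 1.01·0.5472 + 0.56·1.908 + 0.73·1.086 = 2.4139.

£2.41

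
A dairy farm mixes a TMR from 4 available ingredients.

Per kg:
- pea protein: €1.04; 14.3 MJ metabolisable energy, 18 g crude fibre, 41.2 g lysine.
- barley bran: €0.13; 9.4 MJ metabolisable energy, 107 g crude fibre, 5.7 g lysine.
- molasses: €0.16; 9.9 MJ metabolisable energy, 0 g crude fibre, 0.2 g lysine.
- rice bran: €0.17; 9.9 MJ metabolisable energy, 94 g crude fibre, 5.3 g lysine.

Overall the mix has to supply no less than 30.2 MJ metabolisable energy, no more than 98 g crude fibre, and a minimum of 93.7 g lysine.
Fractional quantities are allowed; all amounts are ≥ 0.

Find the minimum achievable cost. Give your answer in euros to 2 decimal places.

€2.36

This is a linear program. Let x1 = kg of pea protein, x2 = kg of barley bran, x3 = kg of molasses, x4 = kg of rice bran.
Minimize 1.04x1 + 0.13x2 + 0.16x3 + 0.17x4 subject to:
  14.3x1 + 9.4x2 + 9.9x3 + 9.9x4 ≥ 30.2   (metabolisable energy)
  18x1 + 107x2 + 94x4 ≤ 98   (crude fibre)
  41.2x1 + 5.7x2 + 0.2x3 + 5.3x4 ≥ 93.7   (lysine)
  x1, x2, x3, x4 ≥ 0.
The minimum-cost mix takes nothing from molasses, rice bran — only pea protein, barley bran. Binding constraints: crude fibre and lysine.
That vertex is x1 = 2.199, x2 = 0.546.
Cost = 1.04·2.199 + 0.13·0.546 = 2.3579.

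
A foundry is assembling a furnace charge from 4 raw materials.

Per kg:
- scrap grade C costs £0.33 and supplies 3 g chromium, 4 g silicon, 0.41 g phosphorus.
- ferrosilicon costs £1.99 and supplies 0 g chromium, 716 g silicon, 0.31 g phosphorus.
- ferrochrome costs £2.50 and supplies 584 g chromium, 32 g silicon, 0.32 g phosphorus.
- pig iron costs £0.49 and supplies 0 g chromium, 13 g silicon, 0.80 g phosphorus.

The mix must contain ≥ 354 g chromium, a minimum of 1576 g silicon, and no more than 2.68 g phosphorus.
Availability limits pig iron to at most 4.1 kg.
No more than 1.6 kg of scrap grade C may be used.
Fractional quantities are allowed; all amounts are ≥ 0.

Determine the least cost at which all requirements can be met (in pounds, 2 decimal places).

Set it up as a linear program. Let x1 = kg of scrap grade C, x2 = kg of ferrosilicon, x3 = kg of ferrochrome, x4 = kg of pig iron.
Minimize 0.33x1 + 1.99x2 + 2.5x3 + 0.49x4 subject to:
  3x1 + 584x3 ≥ 354   (chromium)
  4x1 + 716x2 + 32x3 + 13x4 ≥ 1576   (silicon)
  0.41x1 + 0.31x2 + 0.32x3 + 0.8x4 ≤ 2.68   (phosphorus)
  x4 ≤ 4.1
  x1 ≤ 1.6
  x1, x2, x3, x4 ≥ 0.
The cheapest feasible vertex uses only ferrosilicon, ferrochrome; scrap grade C, pig iron are not used. Binding constraints: chromium and silicon.
So ferrosilicon = 2.174 kg, ferrochrome = 0.6062 kg.
Cost = 1.99·2.174 + 2.5·0.6062 = 5.8418.

£5.84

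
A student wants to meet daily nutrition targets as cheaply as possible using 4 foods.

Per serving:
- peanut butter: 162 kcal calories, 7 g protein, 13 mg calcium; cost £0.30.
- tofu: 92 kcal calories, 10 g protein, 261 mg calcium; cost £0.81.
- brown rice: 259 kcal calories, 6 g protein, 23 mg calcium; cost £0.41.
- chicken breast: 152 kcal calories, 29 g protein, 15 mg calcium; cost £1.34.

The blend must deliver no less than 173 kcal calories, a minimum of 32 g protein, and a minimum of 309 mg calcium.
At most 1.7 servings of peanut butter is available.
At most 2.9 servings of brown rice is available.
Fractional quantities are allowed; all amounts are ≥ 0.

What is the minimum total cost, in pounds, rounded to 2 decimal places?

Let x1 = servings of peanut butter, x2 = servings of tofu, x3 = servings of brown rice, x4 = servings of chicken breast.
Minimize 0.3x1 + 0.81x2 + 0.41x3 + 1.34x4 s.t.:
  162x1 + 92x2 + 259x3 + 152x4 ≥ 173   (calories)
  7x1 + 10x2 + 6x3 + 29x4 ≥ 32   (protein)
  13x1 + 261x2 + 23x3 + 15x4 ≥ 309   (calcium)
  x1 ≤ 1.7
  x3 ≤ 2.9
  x1, x2, x3, x4 ≥ 0.
At the optimum only peanut butter, tofu, chicken breast are positive (brown rice = 0). Binding constraints: protein, calcium, the peanut butter cap.
That vertex is x1 = 1.7, x2 = 1.081, x4 = 0.3204.
Objective = 0.3·1.7 + 0.81·1.081 + 1.34·0.3204 = 1.8149.

£1.81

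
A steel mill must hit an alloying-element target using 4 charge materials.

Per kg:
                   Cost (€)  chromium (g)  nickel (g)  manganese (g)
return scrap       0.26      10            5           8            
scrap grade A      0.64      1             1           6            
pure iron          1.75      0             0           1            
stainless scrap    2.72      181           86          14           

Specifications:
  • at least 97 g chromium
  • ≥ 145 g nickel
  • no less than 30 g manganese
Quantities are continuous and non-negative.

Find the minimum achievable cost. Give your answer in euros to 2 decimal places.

€4.68

Let x1 = kg of return scrap, x2 = kg of scrap grade A, x3 = kg of pure iron, x4 = kg of stainless scrap.
Minimise 0.26x1 + 0.64x2 + 1.75x3 + 2.72x4 subject to:
  10x1 + 1x2 + 181x4 ≥ 97   (chromium)
  5x1 + 1x2 + 86x4 ≥ 145   (nickel)
  8x1 + 6x2 + 1x3 + 14x4 ≥ 30   (manganese)
  x1, x2, x3, x4 ≥ 0.
The minimum-cost mix takes nothing from scrap grade A, pure iron — only return scrap, stainless scrap. Binding constraints: nickel and manganese.
Solving gives x1 = 0.89, x4 = 1.634.
Hence cost = 0.26·0.89 + 2.72·1.634 = €4.6759.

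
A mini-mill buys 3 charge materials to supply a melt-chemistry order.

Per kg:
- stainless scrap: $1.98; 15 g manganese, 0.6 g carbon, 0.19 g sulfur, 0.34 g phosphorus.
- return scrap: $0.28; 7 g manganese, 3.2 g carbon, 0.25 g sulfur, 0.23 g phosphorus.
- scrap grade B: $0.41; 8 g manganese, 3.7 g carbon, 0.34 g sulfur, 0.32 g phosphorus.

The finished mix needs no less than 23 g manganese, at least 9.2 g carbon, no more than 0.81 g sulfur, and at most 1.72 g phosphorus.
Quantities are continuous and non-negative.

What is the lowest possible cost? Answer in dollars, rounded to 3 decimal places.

$0.966

Let x1 = kg of stainless scrap, x2 = kg of return scrap, x3 = kg of scrap grade B.
min 1.98x1 + 0.28x2 + 0.41x3 with:
  15x1 + 7x2 + 8x3 ≥ 23   (manganese)
  0.6x1 + 3.2x2 + 3.7x3 ≥ 9.2   (carbon)
  0.19x1 + 0.25x2 + 0.34x3 ≤ 0.81   (sulfur)
  0.34x1 + 0.23x2 + 0.32x3 ≤ 1.72   (phosphorus)
  x1, x2, x3 ≥ 0.
The cheapest feasible vertex uses only stainless scrap, return scrap; scrap grade B is not used. Binding constraints: manganese and sulfur.
That vertex is x1 = 0.03306, x2 = 3.215.
Objective = 1.98·0.03306 + 0.28·3.215 = 0.96566.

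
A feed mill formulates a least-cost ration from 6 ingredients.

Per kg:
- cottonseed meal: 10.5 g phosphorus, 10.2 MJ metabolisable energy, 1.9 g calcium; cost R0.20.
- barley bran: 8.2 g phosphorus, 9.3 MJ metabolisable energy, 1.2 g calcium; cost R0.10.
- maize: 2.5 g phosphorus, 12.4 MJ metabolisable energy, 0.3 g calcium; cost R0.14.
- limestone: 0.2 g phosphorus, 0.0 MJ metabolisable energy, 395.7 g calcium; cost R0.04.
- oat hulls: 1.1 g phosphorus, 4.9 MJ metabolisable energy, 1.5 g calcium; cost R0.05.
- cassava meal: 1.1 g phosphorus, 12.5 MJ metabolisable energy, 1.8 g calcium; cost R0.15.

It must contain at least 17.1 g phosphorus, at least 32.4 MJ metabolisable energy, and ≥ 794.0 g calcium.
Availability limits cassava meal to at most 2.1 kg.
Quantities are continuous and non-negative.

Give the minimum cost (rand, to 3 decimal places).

R0.418

Let x1 = kg of cottonseed meal, x2 = kg of barley bran, x3 = kg of maize, x4 = kg of limestone, x5 = kg of oat hulls, x6 = kg of cassava meal.
Minimise 0.2x1 + 0.1x2 + 0.14x3 + 0.04x4 + 0.05x5 + 0.15x6 with:
  10.5x1 + 8.2x2 + 2.5x3 + 0.2x4 + 1.1x5 + 1.1x6 ≥ 17.1   (phosphorus)
  10.2x1 + 9.3x2 + 12.4x3 + 4.9x5 + 12.5x6 ≥ 32.4   (metabolisable energy)
  1.9x1 + 1.2x2 + 0.3x3 + 395.7x4 + 1.5x5 + 1.8x6 ≥ 794   (calcium)
  x6 ≤ 2.1
  x1, x2, x3, x4, x5, x6 ≥ 0.
The minimum-cost mix takes nothing from cottonseed meal, maize, cassava meal — only barley bran, limestone, oat hulls. Binding constraints: phosphorus, metabolisable energy, calcium.
So barley bran = 1.543 kg, limestone = 1.988 kg, oat hulls = 3.684 kg.
Cost = 0.1·1.543 + 0.04·1.988 + 0.05·3.684 = 0.41802.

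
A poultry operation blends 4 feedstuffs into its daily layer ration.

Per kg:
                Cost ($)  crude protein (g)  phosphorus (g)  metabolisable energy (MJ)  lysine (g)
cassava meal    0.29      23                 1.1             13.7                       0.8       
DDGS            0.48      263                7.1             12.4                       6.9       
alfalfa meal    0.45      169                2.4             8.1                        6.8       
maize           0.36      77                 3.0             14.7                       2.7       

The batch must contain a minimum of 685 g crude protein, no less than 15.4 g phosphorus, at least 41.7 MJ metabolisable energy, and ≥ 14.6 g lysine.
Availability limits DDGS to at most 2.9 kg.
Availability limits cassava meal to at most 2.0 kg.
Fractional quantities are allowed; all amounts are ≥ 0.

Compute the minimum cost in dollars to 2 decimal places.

This is a linear program. Let x1 = kg of cassava meal, x2 = kg of DDGS, x3 = kg of alfalfa meal, x4 = kg of maize.
Minimise 0.29x1 + 0.48x2 + 0.45x3 + 0.36x4 with:
  23x1 + 263x2 + 169x3 + 77x4 ≥ 685   (crude protein)
  1.1x1 + 7.1x2 + 2.4x3 + 3x4 ≥ 15.4   (phosphorus)
  13.7x1 + 12.4x2 + 8.1x3 + 14.7x4 ≥ 41.7   (metabolisable energy)
  0.8x1 + 6.9x2 + 6.8x3 + 2.7x4 ≥ 14.6   (lysine)
  x2 ≤ 2.9
  x1 ≤ 2
  x1, x2, x3, x4 ≥ 0.
At the optimum only cassava meal, DDGS are positive (alfalfa meal, maize = 0). Binding constraints: crude protein and metabolisable energy.
So cassava meal = 0.74538 kg, DDGS = 2.5394 kg.
Objective = 0.29·0.74538 + 0.48·2.5394 = 1.4351.

$1.44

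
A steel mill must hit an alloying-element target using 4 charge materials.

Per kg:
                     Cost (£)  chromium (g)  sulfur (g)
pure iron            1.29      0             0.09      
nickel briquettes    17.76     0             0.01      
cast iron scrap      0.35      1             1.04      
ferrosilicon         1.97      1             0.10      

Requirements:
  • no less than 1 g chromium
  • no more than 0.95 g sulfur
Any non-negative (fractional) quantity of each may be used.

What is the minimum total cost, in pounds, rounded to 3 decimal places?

£0.505

Let x1 = kg of pure iron, x2 = kg of nickel briquettes, x3 = kg of cast iron scrap, x4 = kg of ferrosilicon.
min 1.29x1 + 17.76x2 + 0.35x3 + 1.97x4 s.t.:
  1x3 + 1x4 ≥ 1   (chromium)
  0.09x1 + 0.01x2 + 1.04x3 + 0.1x4 ≤ 0.95   (sulfur)
  x1, x2, x3, x4 ≥ 0.
The cheapest feasible vertex uses only cast iron scrap, ferrosilicon; pure iron, nickel briquettes are not used. There the chromium and sulfur constraints are tight.
That vertex is x3 = 0.9043, x4 = 0.09574.
Cost = 0.35·0.9043 + 1.97·0.09574 = 0.50511.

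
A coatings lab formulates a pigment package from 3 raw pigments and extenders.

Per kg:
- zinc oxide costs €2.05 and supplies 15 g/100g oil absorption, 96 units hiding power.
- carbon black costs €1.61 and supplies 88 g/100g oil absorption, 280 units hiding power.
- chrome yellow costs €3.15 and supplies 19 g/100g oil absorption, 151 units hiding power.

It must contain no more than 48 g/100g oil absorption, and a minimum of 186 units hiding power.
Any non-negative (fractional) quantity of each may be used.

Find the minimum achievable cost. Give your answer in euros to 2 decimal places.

Let x1 = kg of zinc oxide, x2 = kg of carbon black, x3 = kg of chrome yellow.
Minimise 2.05x1 + 1.61x2 + 3.15x3 subject to:
  15x1 + 88x2 + 19x3 ≤ 48   (oil absorption)
  96x1 + 280x2 + 151x3 ≥ 186   (hiding power)
  x1, x2, x3 ≥ 0.
The cheapest feasible vertex uses only carbon black, chrome yellow; zinc oxide is not used. There the oil absorption and hiding power constraints are tight.
Solving gives x2 = 0.4661, x3 = 0.3675.
Hence cost = 1.61·0.4661 + 3.15·0.3675 = €1.9080.

€1.91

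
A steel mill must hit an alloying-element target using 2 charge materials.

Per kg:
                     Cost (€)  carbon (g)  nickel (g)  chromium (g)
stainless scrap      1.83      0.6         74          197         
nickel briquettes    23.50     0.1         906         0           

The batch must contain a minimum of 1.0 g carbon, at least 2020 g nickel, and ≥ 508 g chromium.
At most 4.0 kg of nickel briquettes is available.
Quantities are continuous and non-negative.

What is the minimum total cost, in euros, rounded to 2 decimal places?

€49.95

Let x1 = kg of stainless scrap, x2 = kg of nickel briquettes.
Minimise 1.83x1 + 23.5x2 with:
  0.6x1 + 0.1x2 ≥ 1   (carbon)
  74x1 + 906x2 ≥ 2020   (nickel)
  197x1 ≥ 508   (chromium)
  x2 ≤ 4
  x1, x2 ≥ 0.
At the optimum only stainless scrap is positive (nickel briquettes = 0). The nickel requirement is met with equality.
So stainless scrap = 27.297 kg.
Objective = 1.83·27.297 = 49.9535.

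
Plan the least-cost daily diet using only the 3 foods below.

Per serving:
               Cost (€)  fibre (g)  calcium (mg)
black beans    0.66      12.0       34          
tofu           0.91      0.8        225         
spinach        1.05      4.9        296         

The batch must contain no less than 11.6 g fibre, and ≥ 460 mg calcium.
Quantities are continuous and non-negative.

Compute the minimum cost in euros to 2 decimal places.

€1.82

Treat it as an LP. Let x1 = servings of black beans, x2 = servings of tofu, x3 = servings of spinach.
Minimise 0.66x1 + 0.91x2 + 1.05x3 with:
  12x1 + 0.8x2 + 4.9x3 ≥ 11.6   (fibre)
  34x1 + 225x2 + 296x3 ≥ 460   (calcium)
  x1, x2, x3 ≥ 0.
The minimum-cost mix takes nothing from tofu — only black beans, spinach. There the fibre and calcium constraints are tight.
So black beans = 0.3484 servings, spinach = 1.514 servings.
Total cost: 0.66·0.3484 + 1.05·1.514 = 1.8196.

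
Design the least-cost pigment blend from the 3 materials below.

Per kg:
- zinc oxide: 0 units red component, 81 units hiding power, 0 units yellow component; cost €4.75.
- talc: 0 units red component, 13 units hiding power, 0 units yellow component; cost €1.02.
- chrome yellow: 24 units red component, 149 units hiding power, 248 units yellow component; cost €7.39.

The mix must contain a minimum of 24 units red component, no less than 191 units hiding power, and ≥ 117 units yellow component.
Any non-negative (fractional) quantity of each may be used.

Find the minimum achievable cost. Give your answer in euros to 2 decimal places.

This is a linear program. Let x1 = kg of zinc oxide, x2 = kg of talc, x3 = kg of chrome yellow.
min 4.75x1 + 1.02x2 + 7.39x3 with:
  24x3 ≥ 24   (red component)
  81x1 + 13x2 + 149x3 ≥ 191   (hiding power)
  248x3 ≥ 117   (yellow component)
  x1, x2, x3 ≥ 0.
At the optimum only chrome yellow is positive (zinc oxide, talc = 0). Binding constraint: hiding power.
Optimal quantities: chrome yellow = 1.282 kg.
Cost = 7.39·1.282 = 9.4740.

€9.47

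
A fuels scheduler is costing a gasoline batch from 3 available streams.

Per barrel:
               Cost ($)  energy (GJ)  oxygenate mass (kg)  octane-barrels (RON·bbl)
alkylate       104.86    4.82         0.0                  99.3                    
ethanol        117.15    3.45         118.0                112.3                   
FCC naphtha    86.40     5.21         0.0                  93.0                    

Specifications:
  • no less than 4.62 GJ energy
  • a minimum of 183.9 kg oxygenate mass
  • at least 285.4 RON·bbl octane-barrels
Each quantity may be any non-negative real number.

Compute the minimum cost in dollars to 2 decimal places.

Let x1 = barrels of alkylate, x2 = barrels of ethanol, x3 = barrels of FCC naphtha.
Minimise 104.86x1 + 117.15x2 + 86.4x3 with:
  4.82x1 + 3.45x2 + 5.21x3 ≥ 4.62   (energy)
  118x2 ≥ 183.9   (oxygenate mass)
  99.3x1 + 112.3x2 + 93x3 ≥ 285.4   (octane-barrels)
  x1, x2, x3 ≥ 0.
The cheapest feasible vertex uses only ethanol, FCC naphtha; alkylate is not used. The oxygenate mass and octane-barrels requirements are met with equality.
That vertex is x2 = 1.55847, x3 = 1.18692.
Hence cost = 117.15·1.55847 + 86.4·1.18692 = $285.1246.

$285.12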